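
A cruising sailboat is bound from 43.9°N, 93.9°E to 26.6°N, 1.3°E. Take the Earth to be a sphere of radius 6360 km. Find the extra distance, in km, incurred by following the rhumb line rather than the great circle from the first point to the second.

371 km

Great circle: cos σ = sin φ₁ sin φ₂ + cos φ₁ cos φ₂ cos Δλ,  σ = 1.2857 rad → d_gc = 8177.05 km
Rhumb line: Δψ = -0.3726, q = Δφ/Δψ = 0.8104, d_rh = R√(Δφ²+q²Δλ²) = 8548.47 km
Excess = 8548.47 − 8177.05 = 371.42 ≈ 371 km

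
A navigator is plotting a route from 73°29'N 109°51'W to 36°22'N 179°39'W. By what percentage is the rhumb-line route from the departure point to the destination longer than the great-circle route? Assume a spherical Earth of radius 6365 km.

Great circle: σ = 0.8665 rad → d_gc = Rσ = 5515.0 km
Rhumb: Δφ = -0.6478, Δλ = -1.2182, Δψ = -1.2478, q = Δφ/Δψ = 0.5191 → d_rh = R√(Δφ²+q²Δλ²) = 5762.5 km
Excess = (5762.5 − 5515.0) / 5515.0 = 247.5 / 5515.0 = 4.49% ≈ 4.5%

4.5%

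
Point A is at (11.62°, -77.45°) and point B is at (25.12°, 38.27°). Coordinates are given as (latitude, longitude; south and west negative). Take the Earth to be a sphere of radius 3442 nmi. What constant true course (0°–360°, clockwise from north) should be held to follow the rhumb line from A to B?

83.0°

Δψ = ln[tan(π/4+φ₂/2)/tan(π/4+φ₁/2)] = +0.2490
Δλ = +2.0197 rad (taken the short way round)
course = atan2(Δλ, Δψ) = 82.97°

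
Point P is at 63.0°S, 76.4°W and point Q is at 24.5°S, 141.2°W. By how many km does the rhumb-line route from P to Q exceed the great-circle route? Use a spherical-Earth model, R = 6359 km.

Great circle: cos σ = sin φ₁ sin φ₂ + cos φ₁ cos φ₂ cos Δλ,  σ = 0.9939 rad → d_gc = 6320.5 km
Rhumb line: Δψ = +0.9855, q = Δφ/Δψ = 0.6818, d_rh = R√(Δφ²+q²Δλ²) = 6504.1 km
Excess = 6504.1 − 6320.5 = 183.6 ≈ 184 km

184 km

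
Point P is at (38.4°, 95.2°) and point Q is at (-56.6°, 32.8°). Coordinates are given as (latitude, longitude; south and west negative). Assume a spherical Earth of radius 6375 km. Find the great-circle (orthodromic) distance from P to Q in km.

Haversine: a = sin²(Δφ/2)+cos φ₁ cos φ₂ sin²(Δλ/2) = 0.65935;  σ = 2·atan2(√a,√(1−a))
σ = 108.584° → d = Rσ = 6375·1.89515 = 12082 km

12082 km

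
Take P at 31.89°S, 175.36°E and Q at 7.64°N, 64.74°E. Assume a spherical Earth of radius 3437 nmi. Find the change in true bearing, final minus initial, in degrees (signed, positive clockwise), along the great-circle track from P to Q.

Initial bearing θ₁ = atan2(sin Δλ cos φ₂, cos φ₁ sin φ₂ − sin φ₁ cos φ₂ cos Δλ) = 265.59°
Final bearing θ₂ = (initial bearing from the destination back to the start) + 180° = 301.34°
Δθ = θ₂ − θ₁ = +35.7°

+35.7°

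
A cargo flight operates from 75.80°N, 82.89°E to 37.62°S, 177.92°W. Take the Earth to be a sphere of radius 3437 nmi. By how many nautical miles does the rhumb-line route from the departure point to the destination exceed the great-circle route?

Great circle: cos σ = sin φ₁ sin φ₂ + cos φ₁ cos φ₂ cos Δλ,  σ = 2.2431 rad → d_gc = 7709.6 nmi
Rhumb line: Δψ = -2.7926, q = Δφ/Δψ = 0.7089, d_rh = R√(Δφ²+q²Δλ²) = 8005.0 nmi
Excess = 8005.0 − 7709.6 = 295.4 ≈ 295 nmi

295 nmi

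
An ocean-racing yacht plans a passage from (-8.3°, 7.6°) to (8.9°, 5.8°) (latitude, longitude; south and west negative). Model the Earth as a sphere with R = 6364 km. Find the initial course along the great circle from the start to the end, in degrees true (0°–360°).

N = sin Δλ·cos φ₂ = -0.0310;  D = cos φ₁ sin φ₂ − sin φ₁ cos φ₂ cos Δλ = +0.2956
initial course = atan2(N, D) = 354.01°

354.0°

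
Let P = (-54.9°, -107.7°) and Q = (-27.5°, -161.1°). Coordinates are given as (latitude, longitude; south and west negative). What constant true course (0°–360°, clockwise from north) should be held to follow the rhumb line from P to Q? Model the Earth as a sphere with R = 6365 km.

Meridional parts: M(φ₁)=-1.1512, M(φ₂)=-0.4995 → ΔM = +0.6517;  Δλ = -0.9320 rad
tan C = Δλ / ΔM = -1.4302 → C = 304.96°

305.0°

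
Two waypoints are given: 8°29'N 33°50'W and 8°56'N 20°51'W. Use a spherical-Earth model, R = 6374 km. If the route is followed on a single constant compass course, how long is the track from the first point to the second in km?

1429 km

Δψ = ln[tan(π/4+φ₂/2)/tan(π/4+φ₁/2)] = +0.0079;  Δφ = +0.0079 rad,  Δλ = +0.2266 rad
q = Δφ/Δψ = 0.9885
d = R·√(Δφ² + q²Δλ²) = 6374·0.22413 = 1429 km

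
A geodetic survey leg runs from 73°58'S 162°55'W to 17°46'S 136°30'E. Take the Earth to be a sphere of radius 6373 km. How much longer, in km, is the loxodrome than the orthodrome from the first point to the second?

Great circle: cos σ = sin φ₁ sin φ₂ + cos φ₁ cos φ₂ cos Δλ,  σ = 1.1346 rad → d_gc = 7231.1 km
Rhumb line: Δψ = +1.6450, q = Δφ/Δψ = 0.5963, d_rh = R√(Δφ²+q²Δλ²) = 7431.2 km
Excess = 7431.2 − 7231.1 = 200.1 ≈ 200 km

200 km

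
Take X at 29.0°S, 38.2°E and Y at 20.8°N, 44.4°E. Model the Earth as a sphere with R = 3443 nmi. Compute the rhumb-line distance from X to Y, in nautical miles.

Rhumb course C = atan2(Δλ, Δψ) with Δψ = ln[tan(π/4+φ₂/2)/tan(π/4+φ₁/2)] = +0.9005, Δλ = +0.1082 → C = 6.85°
d = R·|Δφ| / |cos C| = 3443·0.86917 / 0.99286 = 3014 nmi

3014 nmi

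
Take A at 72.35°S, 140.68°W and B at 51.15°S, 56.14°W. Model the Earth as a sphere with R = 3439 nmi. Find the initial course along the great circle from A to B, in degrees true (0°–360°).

θ = atan2( sin Δλ·cos φ₂ ,  cos φ₁ sin φ₂ − sin φ₁ cos φ₂ cos Δλ )
  = atan2(+0.6244, -0.1793) = 106.02°

106.0°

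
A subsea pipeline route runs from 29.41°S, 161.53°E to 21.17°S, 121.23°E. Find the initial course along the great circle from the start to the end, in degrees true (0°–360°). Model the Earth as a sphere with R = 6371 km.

N = sin Δλ·cos φ₂ = -0.6031;  D = cos φ₁ sin φ₂ − sin φ₁ cos φ₂ cos Δλ = +0.0346
initial course = atan2(N, D) = 273.29°

273.3°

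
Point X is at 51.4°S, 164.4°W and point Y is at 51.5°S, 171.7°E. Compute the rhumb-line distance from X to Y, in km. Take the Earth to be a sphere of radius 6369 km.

Δψ = ln[tan(π/4+φ₂/2)/tan(π/4+φ₁/2)] = -0.0028;  Δφ = -0.0017 rad,  Δλ = -0.4171 rad
q = Δφ/Δψ = 0.6232
d = R·√(Δφ² + q²Δλ²) = 6369·0.25996 = 1656 km

1656 km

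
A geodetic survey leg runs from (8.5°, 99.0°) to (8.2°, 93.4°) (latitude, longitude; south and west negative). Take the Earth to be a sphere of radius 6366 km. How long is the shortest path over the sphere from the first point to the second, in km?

Haversine: a = sin²(Δφ/2)+cos φ₁ cos φ₂ sin²(Δλ/2) = 0.00234;  σ = 2·atan2(√a,√(1−a))
σ = 5.549° → d = Rσ = 6366·0.09684 = 617 km

617 km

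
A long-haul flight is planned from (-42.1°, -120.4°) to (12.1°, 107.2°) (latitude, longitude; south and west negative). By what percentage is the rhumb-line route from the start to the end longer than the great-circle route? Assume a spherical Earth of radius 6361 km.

3.7%

Great circle: σ = 2.2520 rad → d_gc = Rσ = 14325.0 km
Rhumb: Δφ = +0.9460, Δλ = -2.3108, Δψ = +1.0243, q = Δφ/Δψ = 0.9235 → d_rh = R√(Δφ²+q²Δλ²) = 14849.0 km
Excess = (14849.0 − 14325.0) / 14325.0 = 524.0 / 14325.0 = 3.66% ≈ 3.7%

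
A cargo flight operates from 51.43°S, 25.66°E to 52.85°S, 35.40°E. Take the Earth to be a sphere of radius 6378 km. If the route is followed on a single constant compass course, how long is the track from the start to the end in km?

684 km

Rhumb course C = atan2(Δλ, Δψ) with Δψ = ln[tan(π/4+φ₂/2)/tan(π/4+φ₁/2)] = -0.0404, Δλ = +0.1700 → C = 103.36°
d = R·|Δφ| / |cos C| = 6378·0.02478 / 0.23114 = 684 km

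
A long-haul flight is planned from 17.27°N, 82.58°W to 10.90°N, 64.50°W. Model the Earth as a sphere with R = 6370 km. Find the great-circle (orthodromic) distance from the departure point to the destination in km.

2073 km

Haversine: a = sin²(Δφ/2)+cos φ₁ cos φ₂ sin²(Δλ/2) = 0.02624;  σ = 2·atan2(√a,√(1−a))
σ = 18.643° → d = Rσ = 6370·0.32539 = 2073 km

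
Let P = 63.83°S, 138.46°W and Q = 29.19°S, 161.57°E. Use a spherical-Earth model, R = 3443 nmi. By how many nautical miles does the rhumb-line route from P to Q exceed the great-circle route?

Great circle: cos σ = sin φ₁ sin φ₂ + cos φ₁ cos φ₂ cos Δλ,  σ = 0.8887 rad → d_gc = 3059.9 nmi
Rhumb line: Δψ = +0.9261, q = Δφ/Δψ = 0.6528, d_rh = R√(Δφ²+q²Δλ²) = 3141.3 nmi
Excess = 3141.3 − 3059.9 = 81.4 ≈ 81 nmi

81 nmi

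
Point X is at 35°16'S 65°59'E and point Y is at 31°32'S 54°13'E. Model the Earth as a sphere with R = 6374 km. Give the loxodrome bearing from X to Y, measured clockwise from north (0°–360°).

290.8°

Δψ = ln[tan(π/4+φ₂/2)/tan(π/4+φ₁/2)] = +0.0781
Δλ = -0.2054 rad (taken the short way round)
course = atan2(Δλ, Δψ) = 290.82°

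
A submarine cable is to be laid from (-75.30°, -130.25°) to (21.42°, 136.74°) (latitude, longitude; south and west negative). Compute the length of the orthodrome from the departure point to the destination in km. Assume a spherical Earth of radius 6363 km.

12377 km

Haversine: a = sin²(Δφ/2)+cos φ₁ cos φ₂ sin²(Δλ/2) = 0.68283;  σ = 2·atan2(√a,√(1−a))
σ = 111.448° → d = Rσ = 6363·1.94513 = 12377 km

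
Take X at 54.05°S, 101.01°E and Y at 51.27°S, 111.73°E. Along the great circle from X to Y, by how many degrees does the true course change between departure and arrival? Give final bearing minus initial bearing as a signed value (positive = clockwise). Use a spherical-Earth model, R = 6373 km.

At departure: θ₁ = atan2(sin Δλ cos φ₂, cos φ₁ sin φ₂ − sin φ₁ cos φ₂ cos Δλ) = 71.18°
At arrival: θ₂ = atan2(sin Δλ cos φ₁, −cos φ₂ sin φ₁ + sin φ₂ cos φ₁ cos Δλ) = 62.65°
Δθ = θ₂ − θ₁ = -8.5°

-8.5°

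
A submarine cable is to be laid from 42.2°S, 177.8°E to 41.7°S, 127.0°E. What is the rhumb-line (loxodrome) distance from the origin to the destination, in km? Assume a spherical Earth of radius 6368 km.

4199 km

Δψ = ln[tan(π/4+φ₂/2)/tan(π/4+φ₁/2)] = +0.0117;  Δφ = +0.0087 rad,  Δλ = -0.8866 rad
q = Δφ/Δψ = 0.7437
d = R·√(Δφ² + q²Δλ²) = 6368·0.65946 = 4199 km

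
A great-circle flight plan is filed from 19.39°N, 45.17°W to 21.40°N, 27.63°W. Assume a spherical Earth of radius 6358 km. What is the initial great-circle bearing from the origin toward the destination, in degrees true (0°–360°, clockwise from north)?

θ = atan2( sin Δλ·cos φ₂ ,  cos φ₁ sin φ₂ − sin φ₁ cos φ₂ cos Δλ )
  = atan2(+0.2806, +0.0494) = 80.01°

80.0°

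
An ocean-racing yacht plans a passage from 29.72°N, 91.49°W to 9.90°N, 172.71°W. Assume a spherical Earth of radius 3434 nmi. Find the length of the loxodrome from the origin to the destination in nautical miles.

4703 nmi

Δψ = ln[tan(π/4+φ₂/2)/tan(π/4+φ₁/2)] = -0.3700;  Δφ = -0.3459 rad,  Δλ = -1.4176 rad
q = Δφ/Δψ = 0.9349
d = R·√(Δφ² + q²Δλ²) = 3434·1.36966 = 4703 nmi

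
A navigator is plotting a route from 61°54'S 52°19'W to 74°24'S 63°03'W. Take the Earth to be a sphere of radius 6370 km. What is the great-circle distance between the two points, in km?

cos σ = sin φ₁ sin φ₂ + cos φ₁ cos φ₂ cos Δλ
      = sin(-61.90°)sin(-74.40°) + cos(-61.90°)cos(-74.40°)cos(-10.73°) = 0.9741
σ = 13.074° → d = Rσ = 6370·0.22818 = 1453 km

1453 km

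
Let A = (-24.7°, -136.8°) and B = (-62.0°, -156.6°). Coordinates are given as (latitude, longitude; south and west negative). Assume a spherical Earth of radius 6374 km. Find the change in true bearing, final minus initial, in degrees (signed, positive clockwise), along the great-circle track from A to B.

Initial bearing θ₁ = atan2(sin Δλ cos φ₂, cos φ₁ sin φ₂ − sin φ₁ cos φ₂ cos Δλ) = 194.44°
Final bearing θ₂ = (initial bearing from the destination back to the start) + 180° = 208.85°
Δθ = θ₂ − θ₁ = +14.4°

+14.4°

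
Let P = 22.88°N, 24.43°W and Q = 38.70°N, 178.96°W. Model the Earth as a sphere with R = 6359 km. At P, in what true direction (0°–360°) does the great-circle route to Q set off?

338.5°

N = sin Δλ·cos φ₂ = -0.3356;  D = cos φ₁ sin φ₂ − sin φ₁ cos φ₂ cos Δλ = +0.8500
initial course = atan2(N, D) = 338.45°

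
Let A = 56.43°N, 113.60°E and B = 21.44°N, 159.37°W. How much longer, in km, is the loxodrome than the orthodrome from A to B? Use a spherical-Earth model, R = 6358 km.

Great circle: cos σ = sin φ₁ sin φ₂ + cos φ₁ cos φ₂ cos Δλ,  σ = 1.2332 rad → d_gc = 7840.63 km
Rhumb line: Δψ = -0.8153, q = Δφ/Δψ = 0.7490, d_rh = R√(Δφ²+q²Δλ²) = 8210.07 km
Excess = 8210.07 − 7840.63 = 369.44 ≈ 369 km

369 km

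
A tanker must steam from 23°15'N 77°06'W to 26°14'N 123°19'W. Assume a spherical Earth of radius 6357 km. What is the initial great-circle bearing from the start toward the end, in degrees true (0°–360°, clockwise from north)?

θ = atan2( sin Δλ·cos φ₂ ,  cos φ₁ sin φ₂ − sin φ₁ cos φ₂ cos Δλ )
  = atan2(-0.6476, +0.1611) = 283.97°

284.0°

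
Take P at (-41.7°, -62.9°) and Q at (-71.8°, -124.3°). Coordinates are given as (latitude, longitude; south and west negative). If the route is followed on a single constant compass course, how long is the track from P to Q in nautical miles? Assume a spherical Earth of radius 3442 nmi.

2610 nmi

Rhumb course C = atan2(Δλ, Δψ) with Δψ = ln[tan(π/4+φ₂/2)/tan(π/4+φ₁/2)] = -1.0294, Δλ = -1.0716 → C = 226.15°
d = R·|Δφ| / |cos C| = 3442·0.52534 / 0.69274 = 2610 nmi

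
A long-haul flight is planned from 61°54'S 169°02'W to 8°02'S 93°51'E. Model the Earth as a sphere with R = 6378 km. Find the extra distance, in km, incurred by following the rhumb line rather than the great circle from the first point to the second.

531 km

Great circle: cos σ = sin φ₁ sin φ₂ + cos φ₁ cos φ₂ cos Δλ,  σ = 1.5053 rad → d_gc = 9600.5 km
Rhumb line: Δψ = +1.2446, q = Δφ/Δψ = 0.7554, d_rh = R√(Δφ²+q²Δλ²) = 10131.3 km
Excess = 10131.3 − 9600.5 = 530.8 ≈ 531 km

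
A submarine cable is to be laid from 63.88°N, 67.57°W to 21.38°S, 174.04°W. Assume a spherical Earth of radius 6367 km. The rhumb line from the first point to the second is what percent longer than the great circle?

4.1%

Great circle: σ = 2.0304 rad → d_gc = Rσ = 12927.2 km
Rhumb: Δφ = -1.4881, Δλ = -1.8583, Δψ = -1.8433, q = Δφ/Δψ = 0.8073 → d_rh = R√(Δφ²+q²Δλ²) = 13453.6 km
Excess = (13453.6 − 12927.2) / 12927.2 = 526.4 / 12927.2 = 4.07% ≈ 4.1%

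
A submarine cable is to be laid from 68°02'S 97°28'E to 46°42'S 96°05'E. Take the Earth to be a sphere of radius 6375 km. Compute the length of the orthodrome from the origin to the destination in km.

2375 km

Haversine: a = sin²(Δφ/2)+cos φ₁ cos φ₂ sin²(Δλ/2) = 0.03430;  σ = 2·atan2(√a,√(1−a))
σ = 21.345° → d = Rσ = 6375·0.37254 = 2375 km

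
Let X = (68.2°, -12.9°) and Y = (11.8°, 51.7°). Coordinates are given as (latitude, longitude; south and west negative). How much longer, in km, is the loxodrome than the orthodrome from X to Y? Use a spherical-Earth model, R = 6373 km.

Great circle: cos σ = sin φ₁ sin φ₂ + cos φ₁ cos φ₂ cos Δλ,  σ = 1.2177 rad → d_gc = 7760.4 km
Rhumb line: Δψ = -1.4399, q = Δφ/Δψ = 0.6836, d_rh = R√(Δφ²+q²Δλ²) = 7967.8 km
Excess = 7967.8 − 7760.4 = 207.4 ≈ 207 km

207 km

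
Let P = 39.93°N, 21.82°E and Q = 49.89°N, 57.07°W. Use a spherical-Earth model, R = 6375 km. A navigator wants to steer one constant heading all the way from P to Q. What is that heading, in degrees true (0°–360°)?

Meridional parts: M(φ₁)=+0.7613, M(φ₂)=+1.0077 → ΔM = +0.2464;  Δλ = -1.3769 rad
tan C = Δλ / ΔM = -5.5884 → C = 280.15°

280.1°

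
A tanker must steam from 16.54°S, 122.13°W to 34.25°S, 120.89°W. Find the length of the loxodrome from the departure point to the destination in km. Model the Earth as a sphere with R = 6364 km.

Δψ = ln[tan(π/4+φ₂/2)/tan(π/4+φ₁/2)] = -0.3442;  Δφ = -0.3091 rad,  Δλ = +0.0216 rad
q = Δφ/Δψ = 0.8981
d = R·√(Δφ² + q²Δλ²) = 6364·0.30971 = 1971 km

1971 km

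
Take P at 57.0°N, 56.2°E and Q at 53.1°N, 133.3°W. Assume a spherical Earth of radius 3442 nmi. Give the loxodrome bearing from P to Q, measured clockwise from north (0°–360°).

92.3°

Meridional parts: M(φ₁)=+1.2167, M(φ₂)=+1.0977 → ΔM = -0.1189;  Δλ = +2.9758 rad
tan C = Δλ / ΔM = -25.0197 → C = 92.29°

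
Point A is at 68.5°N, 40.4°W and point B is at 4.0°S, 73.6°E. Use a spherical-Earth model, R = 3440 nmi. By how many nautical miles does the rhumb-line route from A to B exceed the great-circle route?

Great circle: cos σ = sin φ₁ sin φ₂ + cos φ₁ cos φ₂ cos Δλ,  σ = 1.7861 rad → d_gc = 6144.1 nmi
Rhumb line: Δψ = -1.7314, q = Δφ/Δψ = 0.7308, d_rh = R√(Δφ²+q²Δλ²) = 6631.0 nmi
Excess = 6631.0 − 6144.1 = 486.9 ≈ 487 nmi

487 nmi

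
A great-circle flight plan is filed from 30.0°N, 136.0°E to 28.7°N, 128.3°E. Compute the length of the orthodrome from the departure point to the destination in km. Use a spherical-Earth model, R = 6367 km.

760 km

cos σ = sin φ₁ sin φ₂ + cos φ₁ cos φ₂ cos Δλ
      = sin(30.00°)sin(28.70°) + cos(30.00°)cos(28.70°)cos(-7.70°) = 0.9929
σ = 6.835° → d = Rσ = 6367·0.11929 = 760 km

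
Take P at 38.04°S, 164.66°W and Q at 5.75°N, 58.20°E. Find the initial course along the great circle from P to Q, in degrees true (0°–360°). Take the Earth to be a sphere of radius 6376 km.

241.3°

θ = atan2( sin Δλ·cos φ₂ ,  cos φ₁ sin φ₂ − sin φ₁ cos φ₂ cos Δλ )
  = atan2(-0.6768, -0.3705) = 241.30°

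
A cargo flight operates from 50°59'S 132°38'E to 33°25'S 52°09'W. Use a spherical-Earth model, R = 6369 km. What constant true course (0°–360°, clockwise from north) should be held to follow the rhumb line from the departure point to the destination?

82.2°

Meridional parts: M(φ₁)=-1.0377, M(φ₂)=-0.6194 → ΔM = +0.4182;  Δλ = +3.0581 rad
tan C = Δλ / ΔM = +7.3118 → C = 82.21°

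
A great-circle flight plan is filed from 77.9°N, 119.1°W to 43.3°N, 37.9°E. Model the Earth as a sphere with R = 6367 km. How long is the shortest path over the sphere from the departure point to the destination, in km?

6443 km

Haversine: a = sin²(Δφ/2)+cos φ₁ cos φ₂ sin²(Δλ/2) = 0.23492;  σ = 2·atan2(√a,√(1−a))
σ = 57.984° → d = Rσ = 6367·1.01201 = 6443 km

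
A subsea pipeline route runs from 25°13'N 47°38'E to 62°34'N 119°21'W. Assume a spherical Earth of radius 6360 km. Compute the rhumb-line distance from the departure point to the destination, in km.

13312 km

Rhumb course C = atan2(Δλ, Δψ) with Δψ = ln[tan(π/4+φ₂/2)/tan(π/4+φ₁/2)] = +0.9552, Δλ = -2.9144 → C = 288.15°
d = R·|Δφ| / |cos C| = 6360·0.65188 / 0.31145 = 13312 km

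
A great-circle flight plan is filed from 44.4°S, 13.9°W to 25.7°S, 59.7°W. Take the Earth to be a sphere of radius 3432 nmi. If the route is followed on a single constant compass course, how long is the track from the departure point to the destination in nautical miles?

Δψ = ln[tan(π/4+φ₂/2)/tan(π/4+φ₁/2)] = +0.4022;  Δφ = +0.3264 rad,  Δλ = -0.7994 rad
q = Δφ/Δψ = 0.8114
d = R·√(Δφ² + q²Δλ²) = 3432·0.72608 = 2492 nmi

2492 nmi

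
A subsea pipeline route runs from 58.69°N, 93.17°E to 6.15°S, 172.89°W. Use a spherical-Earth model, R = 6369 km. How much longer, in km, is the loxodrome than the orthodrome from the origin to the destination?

Great circle: cos σ = sin φ₁ sin φ₂ + cos φ₁ cos φ₂ cos Δλ,  σ = 1.6982 rad → d_gc = 10815.7 km
Rhumb line: Δψ = -1.3797, q = Δφ/Δψ = 0.8203, d_rh = R√(Δφ²+q²Δλ²) = 11194.5 km
Excess = 11194.5 − 10815.7 = 378.8 ≈ 379 km

379 km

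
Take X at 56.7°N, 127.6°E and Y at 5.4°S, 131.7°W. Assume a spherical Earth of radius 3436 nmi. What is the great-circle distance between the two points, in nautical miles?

cos σ = sin φ₁ sin φ₂ + cos φ₁ cos φ₂ cos Δλ
      = sin(56.70°)sin(-5.40°) + cos(56.70°)cos(-5.40°)cos(100.70°) = -0.1801
σ = 100.378° → d = Rσ = 3436·1.75192 = 6020 nmi

6020 nmi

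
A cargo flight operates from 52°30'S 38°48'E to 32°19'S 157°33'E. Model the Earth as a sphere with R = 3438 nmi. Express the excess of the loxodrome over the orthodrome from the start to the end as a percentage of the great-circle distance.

11.2%

Great circle: σ = 1.3932 rad → d_gc = Rσ = 4789.8 nmi
Rhumb: Δφ = +0.3523, Δλ = +2.0726, Δψ = +0.4839, q = Δφ/Δψ = 0.7280 → d_rh = R√(Δφ²+q²Δλ²) = 5327.2 nmi
Excess = (5327.2 − 4789.8) / 4789.8 = 537.4 / 4789.8 = 11.22% ≈ 11.2%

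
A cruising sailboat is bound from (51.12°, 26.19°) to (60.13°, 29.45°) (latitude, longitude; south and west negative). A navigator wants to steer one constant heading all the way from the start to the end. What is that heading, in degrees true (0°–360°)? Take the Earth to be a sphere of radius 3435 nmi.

Δψ = ln[tan(π/4+φ₂/2)/tan(π/4+φ₁/2)] = +0.2800
Δλ = +0.0569 rad (taken the short way round)
course = atan2(Δλ, Δψ) = 11.48°

11.5°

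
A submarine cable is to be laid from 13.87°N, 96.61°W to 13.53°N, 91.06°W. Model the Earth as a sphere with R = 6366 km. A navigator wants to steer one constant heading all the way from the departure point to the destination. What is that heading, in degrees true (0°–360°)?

93.6°

Δψ = ln[tan(π/4+φ₂/2)/tan(π/4+φ₁/2)] = -0.0061
Δλ = +0.0969 rad (taken the short way round)
course = atan2(Δλ, Δψ) = 93.61°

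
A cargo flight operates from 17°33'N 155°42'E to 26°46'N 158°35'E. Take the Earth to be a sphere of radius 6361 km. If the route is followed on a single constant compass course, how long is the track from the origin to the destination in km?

1065 km

Rhumb course C = atan2(Δλ, Δψ) with Δψ = ln[tan(π/4+φ₂/2)/tan(π/4+φ₁/2)] = +0.1739, Δλ = +0.0503 → C = 16.14°
d = R·|Δφ| / |cos C| = 6361·0.16086 / 0.96060 = 1065 km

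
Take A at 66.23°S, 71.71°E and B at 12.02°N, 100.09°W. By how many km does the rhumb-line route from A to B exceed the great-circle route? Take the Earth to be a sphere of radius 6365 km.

3159 km

Great circle: cos σ = sin φ₁ sin φ₂ + cos φ₁ cos φ₂ cos Δλ,  σ = 2.1905 rad → d_gc = 13942.5 km
Rhumb line: Δψ = +1.7698, q = Δφ/Δψ = 0.7717, d_rh = R√(Δφ²+q²Δλ²) = 17101.8 km
Excess = 17101.8 − 13942.5 = 3159.3 ≈ 3159 km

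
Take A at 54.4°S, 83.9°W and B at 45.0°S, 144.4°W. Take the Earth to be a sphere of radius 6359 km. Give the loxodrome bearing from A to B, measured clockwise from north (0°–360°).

283.6°

Δψ = ln[tan(π/4+φ₂/2)/tan(π/4+φ₁/2)] = +0.2547
Δλ = -1.0559 rad (taken the short way round)
course = atan2(Δλ, Δψ) = 283.56°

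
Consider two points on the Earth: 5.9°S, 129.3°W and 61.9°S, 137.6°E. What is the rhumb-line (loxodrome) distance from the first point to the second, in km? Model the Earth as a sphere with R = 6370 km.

10051 km

Δψ = ln[tan(π/4+φ₂/2)/tan(π/4+φ₁/2)] = -1.2821;  Δφ = -0.9774 rad,  Δλ = -1.6249 rad
q = Δφ/Δψ = 0.7623
d = R·√(Δφ² + q²Δλ²) = 6370·1.57786 = 10051 km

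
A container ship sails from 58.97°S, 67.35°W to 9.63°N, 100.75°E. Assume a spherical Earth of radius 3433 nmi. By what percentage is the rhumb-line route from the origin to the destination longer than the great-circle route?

Great circle: σ = 2.2661 rad → d_gc = Rσ = 7779.6 nmi
Rhumb: Δφ = +1.1973, Δλ = +2.9339, Δψ = +1.4504, q = Δφ/Δψ = 0.8255 → d_rh = R√(Δφ²+q²Δλ²) = 9274.8 nmi
Excess = (9274.8 − 7779.6) / 7779.6 = 1495.2 / 7779.6 = 19.22% ≈ 19.2%

19.2%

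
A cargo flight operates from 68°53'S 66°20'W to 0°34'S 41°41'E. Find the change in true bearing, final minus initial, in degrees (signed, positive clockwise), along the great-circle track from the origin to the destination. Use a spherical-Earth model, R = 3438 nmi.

Initial bearing θ₁ = atan2(sin Δλ cos φ₂, cos φ₁ sin φ₂ − sin φ₁ cos φ₂ cos Δλ) = 107.07°
Final bearing θ₂ = (initial bearing from the destination back to the start) + 180° = 20.15°
Δθ = θ₂ − θ₁ = -86.9°

-86.9°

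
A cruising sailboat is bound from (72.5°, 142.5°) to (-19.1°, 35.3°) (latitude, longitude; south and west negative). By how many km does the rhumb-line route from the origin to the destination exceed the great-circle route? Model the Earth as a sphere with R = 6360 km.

Great circle: cos σ = sin φ₁ sin φ₂ + cos φ₁ cos φ₂ cos Δλ,  σ = 1.9781 rad → d_gc = 12580.5 km
Rhumb line: Δψ = -2.2111, q = Δφ/Δψ = 0.7231, d_rh = R√(Δφ²+q²Δλ²) = 13319.7 km
Excess = 13319.7 − 12580.5 = 739.2 ≈ 739 km

739 km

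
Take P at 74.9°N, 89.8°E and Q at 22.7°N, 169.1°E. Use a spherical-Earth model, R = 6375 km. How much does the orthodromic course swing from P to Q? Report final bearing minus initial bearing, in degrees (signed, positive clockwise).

At departure: θ₁ = atan2(sin Δλ cos φ₂, cos φ₁ sin φ₂ − sin φ₁ cos φ₂ cos Δλ) = 94.09°
At arrival: θ₂ = atan2(sin Δλ cos φ₁, −cos φ₂ sin φ₁ + sin φ₂ cos φ₁ cos Δλ) = 163.64°
Δθ = θ₂ − θ₁ = +69.5°

+69.5°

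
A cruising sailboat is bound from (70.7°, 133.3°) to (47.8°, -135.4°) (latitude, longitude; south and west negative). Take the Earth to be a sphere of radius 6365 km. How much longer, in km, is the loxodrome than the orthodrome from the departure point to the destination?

448 km

Great circle: cos σ = sin φ₁ sin φ₂ + cos φ₁ cos φ₂ cos Δλ,  σ = 0.8036 rad → d_gc = 5114.8 km
Rhumb line: Δψ = -0.8195, q = Δφ/Δψ = 0.4877, d_rh = R√(Δφ²+q²Δλ²) = 5562.5 km
Excess = 5562.5 − 5114.8 = 447.7 ≈ 448 km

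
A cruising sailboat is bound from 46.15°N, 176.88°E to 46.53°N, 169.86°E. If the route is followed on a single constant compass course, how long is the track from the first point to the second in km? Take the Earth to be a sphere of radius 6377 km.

Rhumb course C = atan2(Δλ, Δψ) with Δψ = ln[tan(π/4+φ₂/2)/tan(π/4+φ₁/2)] = +0.0096, Δλ = -0.1225 → C = 274.48°
d = R·|Δφ| / |cos C| = 6377·0.00663 / 0.07817 = 541 km

541 km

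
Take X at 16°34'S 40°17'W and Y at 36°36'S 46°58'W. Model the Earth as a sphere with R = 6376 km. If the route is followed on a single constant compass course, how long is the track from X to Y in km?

Rhumb course C = atan2(Δλ, Δψ) with Δψ = ln[tan(π/4+φ₂/2)/tan(π/4+φ₁/2)] = -0.3940, Δλ = -0.1166 → C = 196.49°
d = R·|Δφ| / |cos C| = 6376·0.34965 / 0.95886 = 2325 km

2325 km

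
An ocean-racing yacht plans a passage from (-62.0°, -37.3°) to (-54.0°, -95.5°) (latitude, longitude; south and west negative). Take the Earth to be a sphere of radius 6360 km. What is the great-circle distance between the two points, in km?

3409 km

Haversine: a = sin²(Δφ/2)+cos φ₁ cos φ₂ sin²(Δλ/2) = 0.07013;  σ = 2·atan2(√a,√(1−a))
σ = 30.713° → d = Rσ = 6360·0.53605 = 3409 km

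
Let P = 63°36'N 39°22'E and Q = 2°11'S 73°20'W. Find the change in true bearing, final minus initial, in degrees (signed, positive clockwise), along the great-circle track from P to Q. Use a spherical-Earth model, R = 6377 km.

At departure: θ₁ = atan2(sin Δλ cos φ₂, cos φ₁ sin φ₂ − sin φ₁ cos φ₂ cos Δλ) = 289.61°
At arrival: θ₂ = atan2(sin Δλ cos φ₁, −cos φ₂ sin φ₁ + sin φ₂ cos φ₁ cos Δλ) = 204.78°
Δθ = θ₂ − θ₁ = -84.8°

-84.8°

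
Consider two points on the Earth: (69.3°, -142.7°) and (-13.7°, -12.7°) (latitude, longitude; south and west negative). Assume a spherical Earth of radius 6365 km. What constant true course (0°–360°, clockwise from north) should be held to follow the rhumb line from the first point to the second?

130.6°

Δψ = ln[tan(π/4+φ₂/2)/tan(π/4+φ₁/2)] = -1.9417
Δλ = +2.2689 rad (taken the short way round)
course = atan2(Δλ, Δψ) = 130.56°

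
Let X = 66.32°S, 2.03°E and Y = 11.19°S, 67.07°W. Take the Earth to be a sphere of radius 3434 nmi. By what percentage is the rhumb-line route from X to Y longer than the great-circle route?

Great circle: σ = 1.2469 rad → d_gc = Rσ = 4281.8 nmi
Rhumb: Δφ = +0.9622, Δλ = -1.2060, Δψ = +1.3658, q = Δφ/Δψ = 0.7045 → d_rh = R√(Δφ²+q²Δλ²) = 4408.0 nmi
Excess = (4408.0 − 4281.8) / 4281.8 = 126.2 / 4281.8 = 2.947% ≈ 2.9%

2.9%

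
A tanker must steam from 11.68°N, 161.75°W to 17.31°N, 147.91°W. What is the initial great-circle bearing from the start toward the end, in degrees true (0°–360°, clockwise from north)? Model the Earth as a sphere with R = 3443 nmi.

N = sin Δλ·cos φ₂ = +0.2284;  D = cos φ₁ sin φ₂ − sin φ₁ cos φ₂ cos Δλ = +0.1037
initial course = atan2(N, D) = 65.58°

65.6°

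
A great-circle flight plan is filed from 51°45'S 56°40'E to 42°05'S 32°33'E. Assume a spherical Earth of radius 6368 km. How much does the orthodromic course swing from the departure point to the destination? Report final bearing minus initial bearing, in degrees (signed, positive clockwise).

+17.8°

At departure: θ₁ = atan2(sin Δλ cos φ₂, cos φ₁ sin φ₂ − sin φ₁ cos φ₂ cos Δλ) = 291.10°
At arrival: θ₂ = atan2(sin Δλ cos φ₁, −cos φ₂ sin φ₁ + sin φ₂ cos φ₁ cos Δλ) = 308.90°
Δθ = θ₂ − θ₁ = +17.8°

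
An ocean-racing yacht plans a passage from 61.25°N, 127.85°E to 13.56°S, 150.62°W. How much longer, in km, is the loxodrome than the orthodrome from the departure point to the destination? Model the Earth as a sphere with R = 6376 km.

Great circle: cos σ = sin φ₁ sin φ₂ + cos φ₁ cos φ₂ cos Δλ,  σ = 1.7079 rad → d_gc = 10889.7 km
Rhumb line: Δψ = -1.6003, q = Δφ/Δψ = 0.8159, d_rh = R√(Δφ²+q²Δλ²) = 11140.0 km
Excess = 11140.0 − 10889.7 = 250.3 ≈ 250 km

250 km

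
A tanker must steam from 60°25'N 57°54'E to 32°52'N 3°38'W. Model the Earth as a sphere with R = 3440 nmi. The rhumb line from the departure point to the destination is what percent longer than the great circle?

2.8%

Great circle: σ = 0.8371 rad → d_gc = Rσ = 2879.8 nmi
Rhumb: Δφ = -0.4808, Δλ = -1.0740, Δψ = -0.7236, q = Δφ/Δψ = 0.6645 → d_rh = R√(Δφ²+q²Δλ²) = 2960.1 nmi
Excess = (2960.1 − 2879.8) / 2879.8 = 80.3 / 2879.8 = 2.79% ≈ 2.8%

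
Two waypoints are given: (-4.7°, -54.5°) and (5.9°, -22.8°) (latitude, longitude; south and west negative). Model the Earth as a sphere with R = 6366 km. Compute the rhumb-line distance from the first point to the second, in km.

3709 km

Δψ = ln[tan(π/4+φ₂/2)/tan(π/4+φ₁/2)] = +0.1853;  Δφ = +0.1850 rad,  Δλ = +0.5533 rad
q = Δφ/Δψ = 0.9985
d = R·√(Δφ² + q²Δλ²) = 6366·0.58260 = 3709 km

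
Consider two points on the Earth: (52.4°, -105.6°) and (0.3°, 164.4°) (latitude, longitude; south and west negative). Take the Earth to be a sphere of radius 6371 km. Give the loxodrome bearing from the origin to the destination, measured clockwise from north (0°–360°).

235.7°

Δψ = ln[tan(π/4+φ₂/2)/tan(π/4+φ₁/2)] = -1.0723
Δλ = -1.5708 rad (taken the short way round)
course = atan2(Δλ, Δψ) = 235.68°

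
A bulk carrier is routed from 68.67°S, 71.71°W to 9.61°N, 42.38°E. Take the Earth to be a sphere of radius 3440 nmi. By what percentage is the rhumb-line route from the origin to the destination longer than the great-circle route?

Great circle: σ = 1.8775 rad → d_gc = Rσ = 6458.5 nmi
Rhumb: Δφ = +1.3662, Δλ = +1.9912, Δψ = +1.8381, q = Δφ/Δψ = 0.7433 → d_rh = R√(Δφ²+q²Δλ²) = 6929.0 nmi
Excess = (6929.0 − 6458.5) / 6458.5 = 470.5 / 6458.5 = 7.28% ≈ 7.3%

7.3%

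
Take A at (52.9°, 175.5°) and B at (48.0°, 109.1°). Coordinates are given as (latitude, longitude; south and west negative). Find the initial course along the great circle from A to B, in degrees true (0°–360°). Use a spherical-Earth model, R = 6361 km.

290.9°

N = sin Δλ·cos φ₂ = -0.6132;  D = cos φ₁ sin φ₂ − sin φ₁ cos φ₂ cos Δλ = +0.2346
initial course = atan2(N, D) = 290.94°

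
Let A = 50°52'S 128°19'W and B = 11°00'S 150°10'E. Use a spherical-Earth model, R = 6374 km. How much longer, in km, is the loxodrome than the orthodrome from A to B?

Great circle: cos σ = sin φ₁ sin φ₂ + cos φ₁ cos φ₂ cos Δλ,  σ = 1.3290 rad → d_gc = 8471.3 km
Rhumb line: Δψ = +0.8413, q = Δφ/Δψ = 0.8271, d_rh = R√(Δφ²+q²Δλ²) = 8713.7 km
Excess = 8713.7 − 8471.3 = 242.4 ≈ 242 km

242 km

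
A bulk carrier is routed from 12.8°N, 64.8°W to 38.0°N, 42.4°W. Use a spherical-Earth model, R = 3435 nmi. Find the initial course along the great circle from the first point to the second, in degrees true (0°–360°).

34.4°

N = sin Δλ·cos φ₂ = +0.3003;  D = cos φ₁ sin φ₂ − sin φ₁ cos φ₂ cos Δλ = +0.4390
initial course = atan2(N, D) = 34.38°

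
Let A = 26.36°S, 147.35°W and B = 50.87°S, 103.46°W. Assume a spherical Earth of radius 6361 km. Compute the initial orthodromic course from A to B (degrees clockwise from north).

138.4°

θ = atan2( sin Δλ·cos φ₂ ,  cos φ₁ sin φ₂ − sin φ₁ cos φ₂ cos Δλ )
  = atan2(+0.4375, -0.4931) = 138.42°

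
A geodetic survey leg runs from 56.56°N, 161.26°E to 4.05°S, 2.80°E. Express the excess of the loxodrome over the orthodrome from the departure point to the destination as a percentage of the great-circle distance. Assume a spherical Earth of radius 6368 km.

Great circle: σ = 2.1776 rad → d_gc = Rσ = 13866.9 km
Rhumb: Δφ = -1.0578, Δλ = -2.7656, Δψ = -1.2734, q = Δφ/Δψ = 0.8307 → d_rh = R√(Δφ²+q²Δλ²) = 16106.7 km
Excess = (16106.7 − 13866.9) / 13866.9 = 2239.8 / 13866.9 = 16.152% ≈ 16.2%

16.2%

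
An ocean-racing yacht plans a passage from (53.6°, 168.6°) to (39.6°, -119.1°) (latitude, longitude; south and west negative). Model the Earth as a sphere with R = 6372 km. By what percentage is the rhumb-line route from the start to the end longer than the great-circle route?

3.9%

Great circle: σ = 0.8605 rad → d_gc = Rσ = 5483.0 km
Rhumb: Δφ = -0.2443, Δλ = +1.2619, Δψ = -0.3585, q = Δφ/Δψ = 0.6815 → d_rh = R√(Δφ²+q²Δλ²) = 5696.7 km
Excess = (5696.7 − 5483.0) / 5483.0 = 213.7 / 5483.0 = 3.90% ≈ 3.9%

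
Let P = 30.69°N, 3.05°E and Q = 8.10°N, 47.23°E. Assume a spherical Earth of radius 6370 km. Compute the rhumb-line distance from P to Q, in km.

5237 km

Δψ = ln[tan(π/4+φ₂/2)/tan(π/4+φ₁/2)] = -0.4214;  Δφ = -0.3943 rad,  Δλ = +0.7711 rad
q = Δφ/Δψ = 0.9356
d = R·√(Δφ² + q²Δλ²) = 6370·0.82213 = 5237 km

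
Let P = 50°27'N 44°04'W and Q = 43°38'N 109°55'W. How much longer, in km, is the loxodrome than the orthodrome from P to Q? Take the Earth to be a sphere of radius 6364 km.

156 km

Great circle: cos σ = sin φ₁ sin φ₂ + cos φ₁ cos φ₂ cos Δλ,  σ = 0.7661 rad → d_gc = 4875.5 km
Rhumb line: Δψ = -0.1749, q = Δφ/Δψ = 0.6801, d_rh = R√(Δφ²+q²Δλ²) = 5031.9 km
Excess = 5031.9 − 4875.5 = 156.4 ≈ 156 km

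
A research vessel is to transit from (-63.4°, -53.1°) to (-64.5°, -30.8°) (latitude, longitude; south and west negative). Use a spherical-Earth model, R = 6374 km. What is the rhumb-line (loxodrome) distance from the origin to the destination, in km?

Δψ = ln[tan(π/4+φ₂/2)/tan(π/4+φ₁/2)] = -0.0437;  Δφ = -0.0192 rad,  Δλ = +0.3892 rad
q = Δφ/Δψ = 0.4391
d = R·√(Δφ² + q²Δλ²) = 6374·0.17197 = 1096 km

1096 km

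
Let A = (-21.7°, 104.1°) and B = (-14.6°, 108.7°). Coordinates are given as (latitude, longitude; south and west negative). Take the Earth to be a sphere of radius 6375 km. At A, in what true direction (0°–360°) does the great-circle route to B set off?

32.4°

θ = atan2( sin Δλ·cos φ₂ ,  cos φ₁ sin φ₂ − sin φ₁ cos φ₂ cos Δλ )
  = atan2(+0.0776, +0.1224) = 32.37°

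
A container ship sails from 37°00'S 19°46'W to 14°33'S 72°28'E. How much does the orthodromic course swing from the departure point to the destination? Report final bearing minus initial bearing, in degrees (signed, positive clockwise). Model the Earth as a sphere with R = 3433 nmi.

Initial bearing θ₁ = atan2(sin Δλ cos φ₂, cos φ₁ sin φ₂ − sin φ₁ cos φ₂ cos Δλ) = 103.00°
Final bearing θ₂ = (initial bearing from the destination back to the start) + 180° = 53.51°
Δθ = θ₂ − θ₁ = -49.5°

-49.5°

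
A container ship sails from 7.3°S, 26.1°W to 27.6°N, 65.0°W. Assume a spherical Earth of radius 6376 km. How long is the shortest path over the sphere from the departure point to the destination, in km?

Haversine: a = sin²(Δφ/2)+cos φ₁ cos φ₂ sin²(Δλ/2) = 0.18739;  σ = 2·atan2(√a,√(1−a))
σ = 51.301° → d = Rσ = 6376·0.89538 = 5709 km

5709 km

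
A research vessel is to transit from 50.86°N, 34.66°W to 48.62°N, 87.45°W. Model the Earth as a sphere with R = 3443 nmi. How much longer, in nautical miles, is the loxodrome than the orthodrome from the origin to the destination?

Great circle: cos σ = sin φ₁ sin φ₂ + cos φ₁ cos φ₂ cos Δλ,  σ = 0.5839 rad → d_gc = 2010.4 nmi
Rhumb line: Δψ = -0.0605, q = Δφ/Δψ = 0.6461, d_rh = R√(Δφ²+q²Δλ²) = 2054.0 nmi
Excess = 2054.0 − 2010.4 = 43.6 ≈ 44 nmi

44 nmi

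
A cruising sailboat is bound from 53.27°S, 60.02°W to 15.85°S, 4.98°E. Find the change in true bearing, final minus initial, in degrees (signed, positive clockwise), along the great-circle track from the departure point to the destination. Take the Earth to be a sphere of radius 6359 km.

-41.8°

At departure: θ₁ = atan2(sin Δλ cos φ₂, cos φ₁ sin φ₂ − sin φ₁ cos φ₂ cos Δλ) = 79.44°
At arrival: θ₂ = atan2(sin Δλ cos φ₁, −cos φ₂ sin φ₁ + sin φ₂ cos φ₁ cos Δλ) = 37.67°
Δθ = θ₂ − θ₁ = -41.8°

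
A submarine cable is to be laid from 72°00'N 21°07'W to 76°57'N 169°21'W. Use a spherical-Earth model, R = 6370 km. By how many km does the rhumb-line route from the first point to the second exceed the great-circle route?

1088 km

Great circle: cos σ = sin φ₁ sin φ₂ + cos φ₁ cos φ₂ cos Δλ,  σ = 0.5213 rad → d_gc = 3320.7 km
Rhumb line: Δψ = +0.3255, q = Δφ/Δψ = 0.2654, d_rh = R√(Δφ²+q²Δλ²) = 4408.4 km
Excess = 4408.4 − 3320.7 = 1087.7 ≈ 1088 km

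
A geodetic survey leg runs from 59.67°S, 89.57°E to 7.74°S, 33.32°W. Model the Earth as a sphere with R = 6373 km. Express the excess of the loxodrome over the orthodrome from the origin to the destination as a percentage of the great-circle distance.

Great circle: σ = 1.7269 rad → d_gc = Rσ = 11005.6 km
Rhumb: Δφ = +0.9063, Δλ = -2.1448, Δψ = +1.1700, q = Δφ/Δψ = 0.7747 → d_rh = R√(Δφ²+q²Δλ²) = 12061.9 km
Excess = (12061.9 − 11005.6) / 11005.6 = 1056.3 / 11005.6 = 9.60% ≈ 9.6%

9.6%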